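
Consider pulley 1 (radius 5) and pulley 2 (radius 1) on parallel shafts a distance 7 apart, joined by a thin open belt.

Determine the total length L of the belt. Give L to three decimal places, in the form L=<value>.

L=35.205

open belt: β = asin((r2−r1)/C) = asin(-4/7) = -34.8499°
wrap1 = π − 2β = 249.6998°
wrap2 = π + 2β = 110.3002°
tangent length = C·cosβ = 5.7446
L = r1·wrap1 + r2·wrap2 + 2·C·cosβ = 5·4.3581 + 1·1.9251 + 2·5.7446 = 35.2046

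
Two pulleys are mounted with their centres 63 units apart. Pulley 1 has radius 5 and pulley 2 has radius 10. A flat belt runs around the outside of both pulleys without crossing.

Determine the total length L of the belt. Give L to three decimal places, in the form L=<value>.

L=173.521

open belt: β = asin((r2−r1)/C) = asin(5/63) = 4.5521°
wrap1 = π − 2β = 170.8959°
wrap2 = π + 2β = 189.1041°
tangent length = C·cosβ = 62.8013
L = r1·wrap1 + r2·wrap2 + 2·C·cosβ = 5·2.9827 + 10·3.3005 + 2·62.8013 = 173.5209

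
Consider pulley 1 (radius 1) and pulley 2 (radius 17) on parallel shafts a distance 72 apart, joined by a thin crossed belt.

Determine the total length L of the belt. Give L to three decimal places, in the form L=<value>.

crossed belt: β = asin((r1+r2)/C) = asin(18/72) = 14.4775°
wrap1 = wrap2 = π + 2β = 208.9550°
tangent length = C·cosβ = 69.7137
L = (r1+r2)·wrap + 2·C·cosβ = 18·3.6470 + 2·69.7137 = 205.0726

L=205.073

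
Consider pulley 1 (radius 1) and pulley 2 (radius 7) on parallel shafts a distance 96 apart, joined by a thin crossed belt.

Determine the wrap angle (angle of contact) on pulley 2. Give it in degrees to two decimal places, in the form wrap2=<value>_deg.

wrap2=189.56_deg

crossed belt: β = asin((r1+r2)/C) = asin(8/96) = 4.7802°
wrap1 = wrap2 = π + 2β = 189.5604°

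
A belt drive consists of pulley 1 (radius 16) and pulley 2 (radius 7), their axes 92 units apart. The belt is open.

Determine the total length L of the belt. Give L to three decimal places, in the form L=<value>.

L=257.138

open belt: β = asin((r2−r1)/C) = asin(-9/92) = -5.6140°
wrap1 = π − 2β = 191.2280°
wrap2 = π + 2β = 168.7720°
tangent length = C·cosβ = 91.5587
L = r1·wrap1 + r2·wrap2 + 2·C·cosβ = 16·3.3376 + 7·2.9456 + 2·91.5587 = 257.1378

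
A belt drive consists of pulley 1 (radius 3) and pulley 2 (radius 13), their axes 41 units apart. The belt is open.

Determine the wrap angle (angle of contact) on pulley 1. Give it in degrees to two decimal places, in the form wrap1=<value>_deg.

wrap1=151.77_deg

open belt: β = asin((r2−r1)/C) = asin(10/41) = 14.1170°
wrap1 = π − 2β = 151.7660°
wrap2 = π + 2β = 208.2340°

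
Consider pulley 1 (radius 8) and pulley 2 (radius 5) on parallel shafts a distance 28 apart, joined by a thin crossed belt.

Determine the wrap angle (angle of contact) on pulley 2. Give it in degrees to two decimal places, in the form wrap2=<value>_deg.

wrap2=235.33_deg

crossed belt: β = asin((r1+r2)/C) = asin(13/28) = 27.6640°
wrap1 = wrap2 = π + 2β = 235.3280°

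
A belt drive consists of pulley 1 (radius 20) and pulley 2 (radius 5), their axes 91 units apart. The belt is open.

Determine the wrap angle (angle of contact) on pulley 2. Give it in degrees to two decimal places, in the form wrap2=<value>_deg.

open belt: β = asin((r2−r1)/C) = asin(-15/91) = -9.4877°
wrap1 = π − 2β = 198.9753°
wrap2 = π + 2β = 161.0247°

wrap2=161.02_deg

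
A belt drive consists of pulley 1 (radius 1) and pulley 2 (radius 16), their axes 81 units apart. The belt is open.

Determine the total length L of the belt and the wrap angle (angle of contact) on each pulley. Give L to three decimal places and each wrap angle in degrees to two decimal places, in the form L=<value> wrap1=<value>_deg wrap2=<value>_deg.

open belt: β = asin((r2−r1)/C) = asin(15/81) = 10.6719°
wrap1 = π − 2β = 158.6561°
wrap2 = π + 2β = 201.3439°
tangent length = C·cosβ = 79.5990
L = r1·wrap1 + r2·wrap2 + 2·C·cosβ = 1·2.7691 + 16·3.5141 + 2·79.5990 = 218.1929

L=218.193 wrap1=158.66_deg wrap2=201.34_deg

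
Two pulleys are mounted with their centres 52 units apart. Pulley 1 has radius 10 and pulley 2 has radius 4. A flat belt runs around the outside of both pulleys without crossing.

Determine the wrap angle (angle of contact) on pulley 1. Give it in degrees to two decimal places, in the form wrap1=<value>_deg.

open belt: β = asin((r2−r1)/C) = asin(-6/52) = -6.6258°
wrap1 = π − 2β = 193.2516°
wrap2 = π + 2β = 166.7484°

wrap1=193.25_deg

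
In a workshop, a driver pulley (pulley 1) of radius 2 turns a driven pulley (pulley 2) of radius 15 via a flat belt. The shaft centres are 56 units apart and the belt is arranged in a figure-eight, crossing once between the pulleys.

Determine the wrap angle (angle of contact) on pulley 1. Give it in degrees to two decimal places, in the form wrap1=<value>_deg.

crossed belt: β = asin((r1+r2)/C) = asin(17/56) = 17.6722°
wrap1 = wrap2 = π + 2β = 215.3445°

wrap1=215.34_deg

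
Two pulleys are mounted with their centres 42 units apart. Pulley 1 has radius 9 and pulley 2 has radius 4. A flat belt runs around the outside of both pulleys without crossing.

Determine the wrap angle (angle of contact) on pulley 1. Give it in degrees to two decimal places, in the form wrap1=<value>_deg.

open belt: β = asin((r2−r1)/C) = asin(-5/42) = -6.8371°
wrap1 = π − 2β = 193.6743°
wrap2 = π + 2β = 166.3257°

wrap1=193.67_deg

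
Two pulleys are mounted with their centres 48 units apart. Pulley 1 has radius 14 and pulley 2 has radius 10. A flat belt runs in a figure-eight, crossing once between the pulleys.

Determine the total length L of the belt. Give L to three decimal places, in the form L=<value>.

L=183.669

crossed belt: β = asin((r1+r2)/C) = asin(24/48) = 30.0000°
wrap1 = wrap2 = π + 2β = 240.0000°
tangent length = C·cosβ = 41.5692
L = (r1+r2)·wrap + 2·C·cosβ = 24·4.1888 + 2·41.5692 = 183.6694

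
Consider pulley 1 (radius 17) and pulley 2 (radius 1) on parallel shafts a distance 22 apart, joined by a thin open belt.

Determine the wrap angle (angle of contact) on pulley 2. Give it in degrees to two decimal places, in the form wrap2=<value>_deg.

wrap2=86.68_deg

open belt: β = asin((r2−r1)/C) = asin(-16/22) = -46.6582°
wrap1 = π − 2β = 273.3165°
wrap2 = π + 2β = 86.6835°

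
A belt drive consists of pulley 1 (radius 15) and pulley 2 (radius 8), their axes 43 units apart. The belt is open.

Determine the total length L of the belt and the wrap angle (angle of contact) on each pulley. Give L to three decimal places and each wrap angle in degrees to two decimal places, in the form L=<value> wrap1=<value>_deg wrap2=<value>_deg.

L=159.399 wrap1=198.74_deg wrap2=161.26_deg

open belt: β = asin((r2−r1)/C) = asin(-7/43) = -9.3689°
wrap1 = π − 2β = 198.7378°
wrap2 = π + 2β = 161.2622°
tangent length = C·cosβ = 42.4264
L = r1·wrap1 + r2·wrap2 + 2·C·cosβ = 15·3.4686 + 8·2.8146 + 2·42.4264 = 159.3987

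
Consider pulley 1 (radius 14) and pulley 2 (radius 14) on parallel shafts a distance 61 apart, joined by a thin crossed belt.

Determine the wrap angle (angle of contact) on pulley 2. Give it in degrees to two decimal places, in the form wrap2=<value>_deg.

wrap2=234.65_deg

crossed belt: β = asin((r1+r2)/C) = asin(28/61) = 27.3237°
wrap1 = wrap2 = π + 2β = 234.6473°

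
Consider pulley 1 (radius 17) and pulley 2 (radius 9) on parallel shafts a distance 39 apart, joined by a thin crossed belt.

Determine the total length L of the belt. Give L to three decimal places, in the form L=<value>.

crossed belt: β = asin((r1+r2)/C) = asin(26/39) = 41.8103°
wrap1 = wrap2 = π + 2β = 263.6206°
tangent length = C·cosβ = 29.0689
L = (r1+r2)·wrap + 2·C·cosβ = 26·4.6010 + 2·29.0689 = 177.7650

L=177.765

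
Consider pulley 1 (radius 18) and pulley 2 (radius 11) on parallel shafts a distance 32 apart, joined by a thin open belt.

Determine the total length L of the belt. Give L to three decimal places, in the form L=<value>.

open belt: β = asin((r2−r1)/C) = asin(-7/32) = -12.6356°
wrap1 = π − 2β = 205.2713°
wrap2 = π + 2β = 154.7287°
tangent length = C·cosβ = 31.2250
L = r1·wrap1 + r2·wrap2 + 2·C·cosβ = 18·3.5827 + 11·2.7005 + 2·31.2250 = 156.6436

L=156.644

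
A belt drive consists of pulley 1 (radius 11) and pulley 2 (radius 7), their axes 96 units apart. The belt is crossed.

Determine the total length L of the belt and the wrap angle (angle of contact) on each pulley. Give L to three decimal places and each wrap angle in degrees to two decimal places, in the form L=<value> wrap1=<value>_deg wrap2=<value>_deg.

crossed belt: β = asin((r1+r2)/C) = asin(18/96) = 10.8069°
wrap1 = wrap2 = π + 2β = 201.6138°
tangent length = C·cosβ = 94.2974
L = (r1+r2)·wrap + 2·C·cosβ = 18·3.5188 + 2·94.2974 = 251.9337

L=251.934 wrap1=201.61_deg wrap2=201.61_deg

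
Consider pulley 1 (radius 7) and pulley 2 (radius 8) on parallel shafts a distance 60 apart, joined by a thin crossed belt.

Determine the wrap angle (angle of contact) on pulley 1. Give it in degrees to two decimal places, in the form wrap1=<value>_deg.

wrap1=208.96_deg

crossed belt: β = asin((r1+r2)/C) = asin(15/60) = 14.4775°
wrap1 = wrap2 = π + 2β = 208.9550°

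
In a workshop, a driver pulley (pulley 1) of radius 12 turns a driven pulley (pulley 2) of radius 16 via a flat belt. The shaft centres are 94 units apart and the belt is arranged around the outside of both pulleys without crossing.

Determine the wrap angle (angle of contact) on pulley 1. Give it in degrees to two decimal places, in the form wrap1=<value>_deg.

wrap1=175.12_deg

open belt: β = asin((r2−r1)/C) = asin(4/94) = 2.4389°
wrap1 = π − 2β = 175.1223°
wrap2 = π + 2β = 184.8777°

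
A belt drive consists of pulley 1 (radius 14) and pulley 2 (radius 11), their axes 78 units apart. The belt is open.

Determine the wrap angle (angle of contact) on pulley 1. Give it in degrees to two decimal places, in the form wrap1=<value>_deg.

open belt: β = asin((r2−r1)/C) = asin(-3/78) = -2.2042°
wrap1 = π − 2β = 184.4085°
wrap2 = π + 2β = 175.5915°

wrap1=184.41_deg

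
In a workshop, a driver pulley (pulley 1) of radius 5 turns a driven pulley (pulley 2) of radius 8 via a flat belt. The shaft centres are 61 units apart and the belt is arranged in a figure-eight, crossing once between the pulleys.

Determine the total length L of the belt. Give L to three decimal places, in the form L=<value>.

L=165.622

crossed belt: β = asin((r1+r2)/C) = asin(13/61) = 12.3049°
wrap1 = wrap2 = π + 2β = 204.6099°
tangent length = C·cosβ = 59.5987
L = (r1+r2)·wrap + 2·C·cosβ = 13·3.5711 + 2·59.5987 = 165.6218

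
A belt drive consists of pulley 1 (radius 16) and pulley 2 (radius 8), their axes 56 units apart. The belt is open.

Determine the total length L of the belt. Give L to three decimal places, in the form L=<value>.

L=188.543

open belt: β = asin((r2−r1)/C) = asin(-8/56) = -8.2132°
wrap1 = π − 2β = 196.4264°
wrap2 = π + 2β = 163.5736°
tangent length = C·cosβ = 55.4256
L = r1·wrap1 + r2·wrap2 + 2·C·cosβ = 16·3.4283 + 8·2.8549 + 2·55.4256 = 188.5430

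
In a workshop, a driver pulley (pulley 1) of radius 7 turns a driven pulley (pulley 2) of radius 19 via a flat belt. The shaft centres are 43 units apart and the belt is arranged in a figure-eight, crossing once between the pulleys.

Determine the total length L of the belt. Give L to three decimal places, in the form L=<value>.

crossed belt: β = asin((r1+r2)/C) = asin(26/43) = 37.2037°
wrap1 = wrap2 = π + 2β = 254.4075°
tangent length = C·cosβ = 34.2491
L = (r1+r2)·wrap + 2·C·cosβ = 26·4.4402 + 2·34.2491 = 183.9446

L=183.945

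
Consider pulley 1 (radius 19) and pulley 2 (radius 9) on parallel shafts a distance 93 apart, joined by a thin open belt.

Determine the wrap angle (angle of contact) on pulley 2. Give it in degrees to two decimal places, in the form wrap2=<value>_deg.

wrap2=167.65_deg

open belt: β = asin((r2−r1)/C) = asin(-10/93) = -6.1728°
wrap1 = π − 2β = 192.3455°
wrap2 = π + 2β = 167.6545°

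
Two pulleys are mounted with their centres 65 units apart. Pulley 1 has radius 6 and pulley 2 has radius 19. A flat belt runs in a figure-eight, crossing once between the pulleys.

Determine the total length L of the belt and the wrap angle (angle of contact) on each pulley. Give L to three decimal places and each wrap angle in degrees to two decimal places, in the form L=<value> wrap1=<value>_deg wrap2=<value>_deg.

L=218.279 wrap1=225.24_deg wrap2=225.24_deg

crossed belt: β = asin((r1+r2)/C) = asin(25/65) = 22.6199°
wrap1 = wrap2 = π + 2β = 225.2397°
tangent length = C·cosβ = 60.0000
L = (r1+r2)·wrap + 2·C·cosβ = 25·3.9312 + 2·60.0000 = 218.2794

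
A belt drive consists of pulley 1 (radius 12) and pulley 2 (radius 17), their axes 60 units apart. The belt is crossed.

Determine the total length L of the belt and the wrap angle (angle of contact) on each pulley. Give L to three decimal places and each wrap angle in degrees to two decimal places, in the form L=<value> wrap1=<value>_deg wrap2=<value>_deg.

crossed belt: β = asin((r1+r2)/C) = asin(29/60) = 28.9033°
wrap1 = wrap2 = π + 2β = 237.8067°
tangent length = C·cosβ = 52.5262
L = (r1+r2)·wrap + 2·C·cosβ = 29·4.1505 + 2·52.5262 = 225.4171

L=225.417 wrap1=237.81_deg wrap2=237.81_deg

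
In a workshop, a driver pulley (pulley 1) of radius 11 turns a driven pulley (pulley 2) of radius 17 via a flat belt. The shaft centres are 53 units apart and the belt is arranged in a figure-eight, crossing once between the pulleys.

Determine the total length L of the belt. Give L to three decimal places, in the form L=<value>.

crossed belt: β = asin((r1+r2)/C) = asin(28/53) = 31.8908°
wrap1 = wrap2 = π + 2β = 243.7816°
tangent length = C·cosβ = 45.0000
L = (r1+r2)·wrap + 2·C·cosβ = 28·4.2548 + 2·45.0000 = 209.1342

L=209.134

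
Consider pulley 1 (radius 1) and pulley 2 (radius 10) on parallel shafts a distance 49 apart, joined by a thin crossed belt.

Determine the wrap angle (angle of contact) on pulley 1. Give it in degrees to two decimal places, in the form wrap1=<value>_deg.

wrap1=205.95_deg

crossed belt: β = asin((r1+r2)/C) = asin(11/49) = 12.9729°
wrap1 = wrap2 = π + 2β = 205.9458°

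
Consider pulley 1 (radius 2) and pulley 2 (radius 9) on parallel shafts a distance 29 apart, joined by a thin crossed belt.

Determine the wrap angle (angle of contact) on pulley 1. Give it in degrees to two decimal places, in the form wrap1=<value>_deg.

crossed belt: β = asin((r1+r2)/C) = asin(11/29) = 22.2910°
wrap1 = wrap2 = π + 2β = 224.5819°

wrap1=224.58_deg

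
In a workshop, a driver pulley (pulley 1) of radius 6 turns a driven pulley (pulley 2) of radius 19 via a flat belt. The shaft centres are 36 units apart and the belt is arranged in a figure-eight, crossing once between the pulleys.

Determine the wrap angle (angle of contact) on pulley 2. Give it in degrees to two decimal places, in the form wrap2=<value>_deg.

crossed belt: β = asin((r1+r2)/C) = asin(25/36) = 43.9830°
wrap1 = wrap2 = π + 2β = 267.9659°

wrap2=267.97_deg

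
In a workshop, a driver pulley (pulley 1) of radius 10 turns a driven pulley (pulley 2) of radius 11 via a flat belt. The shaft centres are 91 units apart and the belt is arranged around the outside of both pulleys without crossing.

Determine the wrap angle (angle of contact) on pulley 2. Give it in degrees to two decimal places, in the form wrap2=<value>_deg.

open belt: β = asin((r2−r1)/C) = asin(1/91) = 0.6296°
wrap1 = π − 2β = 178.7407°
wrap2 = π + 2β = 181.2593°

wrap2=181.26_deg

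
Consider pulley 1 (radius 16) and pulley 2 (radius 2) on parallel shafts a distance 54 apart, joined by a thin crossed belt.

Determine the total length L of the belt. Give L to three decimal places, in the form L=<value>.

crossed belt: β = asin((r1+r2)/C) = asin(18/54) = 19.4712°
wrap1 = wrap2 = π + 2β = 218.9424°
tangent length = C·cosβ = 50.9117
L = (r1+r2)·wrap + 2·C·cosβ = 18·3.8213 + 2·50.9117 = 170.6062

L=170.606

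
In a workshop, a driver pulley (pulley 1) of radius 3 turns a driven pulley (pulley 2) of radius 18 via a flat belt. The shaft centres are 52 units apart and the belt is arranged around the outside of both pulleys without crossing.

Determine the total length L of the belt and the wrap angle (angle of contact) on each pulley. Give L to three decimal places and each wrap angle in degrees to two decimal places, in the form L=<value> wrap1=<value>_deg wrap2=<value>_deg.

open belt: β = asin((r2−r1)/C) = asin(15/52) = 16.7659°
wrap1 = π − 2β = 146.4683°
wrap2 = π + 2β = 213.5317°
tangent length = C·cosβ = 49.7896
L = r1·wrap1 + r2·wrap2 + 2·C·cosβ = 3·2.5564 + 18·3.7268 + 2·49.7896 = 174.3312

L=174.331 wrap1=146.47_deg wrap2=213.53_deg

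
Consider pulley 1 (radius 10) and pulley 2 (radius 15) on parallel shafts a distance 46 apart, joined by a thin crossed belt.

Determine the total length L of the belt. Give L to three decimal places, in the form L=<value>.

crossed belt: β = asin((r1+r2)/C) = asin(25/46) = 32.9207°
wrap1 = wrap2 = π + 2β = 245.8415°
tangent length = C·cosβ = 38.6135
L = (r1+r2)·wrap + 2·C·cosβ = 25·4.2907 + 2·38.6135 = 184.4955

L=184.496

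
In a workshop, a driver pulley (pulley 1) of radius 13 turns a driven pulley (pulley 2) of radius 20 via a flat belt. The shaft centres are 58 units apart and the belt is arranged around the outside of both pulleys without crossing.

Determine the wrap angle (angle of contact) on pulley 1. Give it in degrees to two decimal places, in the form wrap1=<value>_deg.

open belt: β = asin((r2−r1)/C) = asin(7/58) = 6.9319°
wrap1 = π − 2β = 166.1362°
wrap2 = π + 2β = 193.8638°

wrap1=166.14_deg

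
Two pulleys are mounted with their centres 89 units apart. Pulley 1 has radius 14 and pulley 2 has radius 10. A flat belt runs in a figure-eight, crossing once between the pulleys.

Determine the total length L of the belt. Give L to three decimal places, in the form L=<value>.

crossed belt: β = asin((r1+r2)/C) = asin(24/89) = 15.6442°
wrap1 = wrap2 = π + 2β = 211.2884°
tangent length = C·cosβ = 85.7030
L = (r1+r2)·wrap + 2·C·cosβ = 24·3.6877 + 2·85.7030 = 259.9102

L=259.910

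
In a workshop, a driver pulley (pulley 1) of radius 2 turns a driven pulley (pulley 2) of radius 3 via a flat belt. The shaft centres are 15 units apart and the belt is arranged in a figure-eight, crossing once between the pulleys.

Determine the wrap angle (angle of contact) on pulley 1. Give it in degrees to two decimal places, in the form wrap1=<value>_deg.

crossed belt: β = asin((r1+r2)/C) = asin(5/15) = 19.4712°
wrap1 = wrap2 = π + 2β = 218.9424°

wrap1=218.94_deg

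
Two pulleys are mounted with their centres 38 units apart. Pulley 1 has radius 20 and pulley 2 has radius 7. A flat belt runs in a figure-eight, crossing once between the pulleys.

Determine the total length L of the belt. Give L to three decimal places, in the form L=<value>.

L=180.975

crossed belt: β = asin((r1+r2)/C) = asin(27/38) = 45.2778°
wrap1 = wrap2 = π + 2β = 270.5555°
tangent length = C·cosβ = 26.7395
L = (r1+r2)·wrap + 2·C·cosβ = 27·4.7221 + 2·26.7395 = 180.9752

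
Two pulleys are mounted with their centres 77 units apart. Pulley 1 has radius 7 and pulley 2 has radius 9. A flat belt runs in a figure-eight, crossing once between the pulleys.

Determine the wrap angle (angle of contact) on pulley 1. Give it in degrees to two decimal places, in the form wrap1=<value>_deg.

wrap1=203.99_deg

crossed belt: β = asin((r1+r2)/C) = asin(16/77) = 11.9930°
wrap1 = wrap2 = π + 2β = 203.9860°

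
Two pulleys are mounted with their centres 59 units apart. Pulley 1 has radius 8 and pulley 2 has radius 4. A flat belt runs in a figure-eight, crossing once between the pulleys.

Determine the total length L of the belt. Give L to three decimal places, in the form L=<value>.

crossed belt: β = asin((r1+r2)/C) = asin(12/59) = 11.7353°
wrap1 = wrap2 = π + 2β = 203.4705°
tangent length = C·cosβ = 57.7668
L = (r1+r2)·wrap + 2·C·cosβ = 12·3.5512 + 2·57.7668 = 158.1483

L=158.148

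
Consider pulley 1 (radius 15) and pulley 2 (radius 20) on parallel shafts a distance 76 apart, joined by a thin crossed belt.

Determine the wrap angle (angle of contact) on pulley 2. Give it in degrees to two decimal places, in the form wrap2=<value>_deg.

wrap2=234.84_deg

crossed belt: β = asin((r1+r2)/C) = asin(35/76) = 27.4211°
wrap1 = wrap2 = π + 2β = 234.8421°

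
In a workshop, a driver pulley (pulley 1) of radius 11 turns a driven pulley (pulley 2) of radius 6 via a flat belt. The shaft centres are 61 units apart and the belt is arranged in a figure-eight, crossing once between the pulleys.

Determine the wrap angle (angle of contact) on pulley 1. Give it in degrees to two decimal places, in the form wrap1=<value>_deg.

wrap1=212.36_deg

crossed belt: β = asin((r1+r2)/C) = asin(17/61) = 16.1819°
wrap1 = wrap2 = π + 2β = 212.3639°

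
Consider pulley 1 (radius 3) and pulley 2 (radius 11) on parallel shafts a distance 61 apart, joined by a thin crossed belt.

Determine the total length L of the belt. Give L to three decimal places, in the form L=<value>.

L=169.210

crossed belt: β = asin((r1+r2)/C) = asin(14/61) = 13.2681°
wrap1 = wrap2 = π + 2β = 206.5362°
tangent length = C·cosβ = 59.3717
L = (r1+r2)·wrap + 2·C·cosβ = 14·3.6047 + 2·59.3717 = 169.2097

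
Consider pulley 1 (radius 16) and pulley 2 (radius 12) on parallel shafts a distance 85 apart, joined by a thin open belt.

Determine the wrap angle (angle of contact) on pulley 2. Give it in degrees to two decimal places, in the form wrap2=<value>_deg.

wrap2=174.61_deg

open belt: β = asin((r2−r1)/C) = asin(-4/85) = -2.6973°
wrap1 = π − 2β = 185.3945°
wrap2 = π + 2β = 174.6055°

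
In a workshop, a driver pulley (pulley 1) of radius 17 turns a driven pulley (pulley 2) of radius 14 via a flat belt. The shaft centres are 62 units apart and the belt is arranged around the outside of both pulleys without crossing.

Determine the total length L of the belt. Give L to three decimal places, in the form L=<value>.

open belt: β = asin((r2−r1)/C) = asin(-3/62) = -2.7735°
wrap1 = π − 2β = 185.5469°
wrap2 = π + 2β = 174.4531°
tangent length = C·cosβ = 61.9274
L = r1·wrap1 + r2·wrap2 + 2·C·cosβ = 17·3.2384 + 14·3.0448 + 2·61.9274 = 221.5346

L=221.535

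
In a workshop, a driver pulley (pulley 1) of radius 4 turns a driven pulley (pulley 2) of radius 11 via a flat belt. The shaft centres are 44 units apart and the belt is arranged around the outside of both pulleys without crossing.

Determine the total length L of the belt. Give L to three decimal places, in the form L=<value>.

L=136.240

open belt: β = asin((r2−r1)/C) = asin(7/44) = 9.1541°
wrap1 = π − 2β = 161.6917°
wrap2 = π + 2β = 198.3083°
tangent length = C·cosβ = 43.4396
L = r1·wrap1 + r2·wrap2 + 2·C·cosβ = 4·2.8221 + 11·3.4611 + 2·43.4396 = 136.2399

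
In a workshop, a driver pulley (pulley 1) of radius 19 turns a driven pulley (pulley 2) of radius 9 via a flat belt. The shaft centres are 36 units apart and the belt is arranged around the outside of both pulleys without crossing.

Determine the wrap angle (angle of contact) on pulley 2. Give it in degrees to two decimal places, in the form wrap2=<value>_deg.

wrap2=147.74_deg

open belt: β = asin((r2−r1)/C) = asin(-10/36) = -16.1276°
wrap1 = π − 2β = 212.2552°
wrap2 = π + 2β = 147.7448°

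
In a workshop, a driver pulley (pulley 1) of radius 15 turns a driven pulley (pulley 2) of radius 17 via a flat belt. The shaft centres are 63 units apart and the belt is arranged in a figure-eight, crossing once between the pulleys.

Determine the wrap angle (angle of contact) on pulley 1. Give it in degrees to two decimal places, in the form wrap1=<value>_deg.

crossed belt: β = asin((r1+r2)/C) = asin(32/63) = 30.5265°
wrap1 = wrap2 = π + 2β = 241.0530°

wrap1=241.05_deg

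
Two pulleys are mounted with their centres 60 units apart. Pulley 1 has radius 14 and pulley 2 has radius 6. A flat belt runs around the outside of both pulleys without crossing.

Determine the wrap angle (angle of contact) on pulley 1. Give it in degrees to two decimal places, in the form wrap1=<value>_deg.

wrap1=195.32_deg

open belt: β = asin((r2−r1)/C) = asin(-8/60) = -7.6623°
wrap1 = π − 2β = 195.3245°
wrap2 = π + 2β = 164.6755°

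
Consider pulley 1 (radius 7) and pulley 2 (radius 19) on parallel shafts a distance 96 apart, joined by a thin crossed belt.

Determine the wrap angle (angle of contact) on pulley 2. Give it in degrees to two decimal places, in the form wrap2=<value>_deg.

wrap2=211.43_deg

crossed belt: β = asin((r1+r2)/C) = asin(26/96) = 15.7139°
wrap1 = wrap2 = π + 2β = 211.4277°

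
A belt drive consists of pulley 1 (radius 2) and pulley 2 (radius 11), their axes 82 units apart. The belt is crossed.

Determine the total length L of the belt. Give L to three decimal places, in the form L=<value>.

crossed belt: β = asin((r1+r2)/C) = asin(13/82) = 9.1220°
wrap1 = wrap2 = π + 2β = 198.2439°
tangent length = C·cosβ = 80.9630
L = (r1+r2)·wrap + 2·C·cosβ = 13·3.4600 + 2·80.9630 = 206.9060

L=206.906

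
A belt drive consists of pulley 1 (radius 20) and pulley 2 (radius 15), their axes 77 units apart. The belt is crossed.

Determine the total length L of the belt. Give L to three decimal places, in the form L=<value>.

L=280.157

crossed belt: β = asin((r1+r2)/C) = asin(35/77) = 27.0357°
wrap1 = wrap2 = π + 2β = 234.0714°
tangent length = C·cosβ = 68.5857
L = (r1+r2)·wrap + 2·C·cosβ = 35·4.0853 + 2·68.5857 = 280.1575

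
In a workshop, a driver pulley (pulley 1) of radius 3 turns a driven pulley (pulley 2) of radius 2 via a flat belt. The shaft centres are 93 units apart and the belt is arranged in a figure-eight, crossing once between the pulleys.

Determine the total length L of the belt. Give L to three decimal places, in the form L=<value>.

crossed belt: β = asin((r1+r2)/C) = asin(5/93) = 3.0819°
wrap1 = wrap2 = π + 2β = 186.1638°
tangent length = C·cosβ = 92.8655
L = (r1+r2)·wrap + 2·C·cosβ = 5·3.2492 + 2·92.8655 = 201.9768

L=201.977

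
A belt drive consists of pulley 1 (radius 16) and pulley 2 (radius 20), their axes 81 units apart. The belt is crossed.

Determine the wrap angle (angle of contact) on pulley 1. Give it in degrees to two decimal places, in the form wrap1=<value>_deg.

crossed belt: β = asin((r1+r2)/C) = asin(36/81) = 26.3878°
wrap1 = wrap2 = π + 2β = 232.7756°

wrap1=232.78_deg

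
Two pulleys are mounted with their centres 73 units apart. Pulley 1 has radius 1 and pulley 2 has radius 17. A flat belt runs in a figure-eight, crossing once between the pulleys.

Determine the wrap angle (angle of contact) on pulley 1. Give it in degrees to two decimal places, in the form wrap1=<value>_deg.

crossed belt: β = asin((r1+r2)/C) = asin(18/73) = 14.2750°
wrap1 = wrap2 = π + 2β = 208.5499°

wrap1=208.55_deg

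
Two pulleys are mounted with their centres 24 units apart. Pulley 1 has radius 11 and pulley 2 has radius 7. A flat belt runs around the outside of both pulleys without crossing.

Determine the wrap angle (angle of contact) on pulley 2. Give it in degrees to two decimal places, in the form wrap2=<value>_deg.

wrap2=160.81_deg

open belt: β = asin((r2−r1)/C) = asin(-4/24) = -9.5941°
wrap1 = π − 2β = 199.1881°
wrap2 = π + 2β = 160.8119°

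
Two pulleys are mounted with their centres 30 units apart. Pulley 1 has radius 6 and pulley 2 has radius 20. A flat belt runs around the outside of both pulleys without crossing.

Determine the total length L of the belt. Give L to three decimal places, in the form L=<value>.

open belt: β = asin((r2−r1)/C) = asin(14/30) = 27.8181°
wrap1 = π − 2β = 124.3637°
wrap2 = π + 2β = 235.6363°
tangent length = C·cosβ = 26.5330
L = r1·wrap1 + r2·wrap2 + 2·C·cosβ = 6·2.1706 + 20·4.1126 + 2·26.5330 = 148.3419

L=148.342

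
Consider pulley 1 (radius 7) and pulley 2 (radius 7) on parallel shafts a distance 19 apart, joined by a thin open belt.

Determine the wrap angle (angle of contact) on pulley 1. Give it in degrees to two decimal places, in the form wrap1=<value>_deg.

open belt: β = asin((r2−r1)/C) = asin(0/19) = 0.0000°
wrap1 = π − 2β = 180.0000°
wrap2 = π + 2β = 180.0000°

wrap1=180.00_deg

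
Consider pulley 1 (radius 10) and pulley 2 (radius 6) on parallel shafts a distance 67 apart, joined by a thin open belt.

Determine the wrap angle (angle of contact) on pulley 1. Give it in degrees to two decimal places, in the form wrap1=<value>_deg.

wrap1=186.85_deg

open belt: β = asin((r2−r1)/C) = asin(-4/67) = -3.4227°
wrap1 = π − 2β = 186.8454°
wrap2 = π + 2β = 173.1546°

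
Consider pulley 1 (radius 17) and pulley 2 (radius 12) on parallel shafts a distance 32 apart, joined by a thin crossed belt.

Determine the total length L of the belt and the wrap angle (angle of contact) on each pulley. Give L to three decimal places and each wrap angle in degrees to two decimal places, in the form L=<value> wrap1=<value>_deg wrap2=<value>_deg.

L=183.953 wrap1=309.98_deg wrap2=309.98_deg

crossed belt: β = asin((r1+r2)/C) = asin(29/32) = 64.9922°
wrap1 = wrap2 = π + 2β = 309.9843°
tangent length = C·cosβ = 13.5277
L = (r1+r2)·wrap + 2·C·cosβ = 29·5.4102 + 2·13.5277 = 183.9527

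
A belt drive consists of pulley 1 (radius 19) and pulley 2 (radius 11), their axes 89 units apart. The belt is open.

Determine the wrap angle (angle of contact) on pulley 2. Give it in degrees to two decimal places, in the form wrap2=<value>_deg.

wrap2=169.69_deg

open belt: β = asin((r2−r1)/C) = asin(-8/89) = -5.1571°
wrap1 = π − 2β = 190.3143°
wrap2 = π + 2β = 169.6857°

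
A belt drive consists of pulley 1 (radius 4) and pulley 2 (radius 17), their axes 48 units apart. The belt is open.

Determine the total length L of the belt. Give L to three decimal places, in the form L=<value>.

L=165.516

open belt: β = asin((r2−r1)/C) = asin(13/48) = 15.7139°
wrap1 = π − 2β = 148.5723°
wrap2 = π + 2β = 211.4277°
tangent length = C·cosβ = 46.2061
L = r1·wrap1 + r2·wrap2 + 2·C·cosβ = 4·2.5931 + 17·3.6901 + 2·46.2061 = 165.5163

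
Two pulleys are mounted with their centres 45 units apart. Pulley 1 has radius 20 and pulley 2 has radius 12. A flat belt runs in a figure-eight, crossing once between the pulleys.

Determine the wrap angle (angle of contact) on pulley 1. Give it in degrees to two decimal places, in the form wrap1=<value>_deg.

wrap1=270.65_deg

crossed belt: β = asin((r1+r2)/C) = asin(32/45) = 45.3254°
wrap1 = wrap2 = π + 2β = 270.6508°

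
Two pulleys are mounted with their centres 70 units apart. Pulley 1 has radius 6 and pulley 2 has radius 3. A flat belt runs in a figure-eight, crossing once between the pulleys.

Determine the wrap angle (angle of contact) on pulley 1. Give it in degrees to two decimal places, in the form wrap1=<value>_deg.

crossed belt: β = asin((r1+r2)/C) = asin(9/70) = 7.3870°
wrap1 = wrap2 = π + 2β = 194.7741°

wrap1=194.77_deg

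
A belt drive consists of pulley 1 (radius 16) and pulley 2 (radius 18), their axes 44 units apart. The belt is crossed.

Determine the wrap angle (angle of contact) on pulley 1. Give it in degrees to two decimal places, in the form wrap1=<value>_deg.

crossed belt: β = asin((r1+r2)/C) = asin(34/44) = 50.5994°
wrap1 = wrap2 = π + 2β = 281.1989°

wrap1=281.20_deg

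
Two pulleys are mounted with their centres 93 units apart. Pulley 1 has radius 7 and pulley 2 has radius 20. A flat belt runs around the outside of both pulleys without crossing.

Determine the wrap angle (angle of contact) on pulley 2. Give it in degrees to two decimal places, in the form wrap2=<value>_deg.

wrap2=196.07_deg

open belt: β = asin((r2−r1)/C) = asin(13/93) = 8.0354°
wrap1 = π − 2β = 163.9292°
wrap2 = π + 2β = 196.0708°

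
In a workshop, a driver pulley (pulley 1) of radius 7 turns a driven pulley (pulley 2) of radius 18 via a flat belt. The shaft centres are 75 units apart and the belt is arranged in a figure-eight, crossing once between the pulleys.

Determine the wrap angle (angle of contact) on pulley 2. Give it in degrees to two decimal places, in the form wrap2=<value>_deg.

crossed belt: β = asin((r1+r2)/C) = asin(25/75) = 19.4712°
wrap1 = wrap2 = π + 2β = 218.9424°

wrap2=218.94_deg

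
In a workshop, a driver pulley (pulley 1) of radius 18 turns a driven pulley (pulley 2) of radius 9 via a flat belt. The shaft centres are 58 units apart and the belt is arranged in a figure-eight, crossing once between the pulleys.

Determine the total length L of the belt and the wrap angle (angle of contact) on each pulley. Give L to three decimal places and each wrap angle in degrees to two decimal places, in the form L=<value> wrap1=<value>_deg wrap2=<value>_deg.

crossed belt: β = asin((r1+r2)/C) = asin(27/58) = 27.7437°
wrap1 = wrap2 = π + 2β = 235.4874°
tangent length = C·cosβ = 51.3323
L = (r1+r2)·wrap + 2·C·cosβ = 27·4.1100 + 2·51.3323 = 213.6353

L=213.635 wrap1=235.49_deg wrap2=235.49_deg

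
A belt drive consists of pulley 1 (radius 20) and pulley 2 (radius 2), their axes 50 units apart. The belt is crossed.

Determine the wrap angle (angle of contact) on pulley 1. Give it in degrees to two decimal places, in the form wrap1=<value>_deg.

crossed belt: β = asin((r1+r2)/C) = asin(22/50) = 26.1039°
wrap1 = wrap2 = π + 2β = 232.2078°

wrap1=232.21_deg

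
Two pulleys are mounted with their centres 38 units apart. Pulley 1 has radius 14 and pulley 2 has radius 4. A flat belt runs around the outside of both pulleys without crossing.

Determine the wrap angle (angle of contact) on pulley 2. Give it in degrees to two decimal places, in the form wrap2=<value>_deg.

wrap2=149.48_deg

open belt: β = asin((r2−r1)/C) = asin(-10/38) = -15.2575°
wrap1 = π − 2β = 210.5150°
wrap2 = π + 2β = 149.4850°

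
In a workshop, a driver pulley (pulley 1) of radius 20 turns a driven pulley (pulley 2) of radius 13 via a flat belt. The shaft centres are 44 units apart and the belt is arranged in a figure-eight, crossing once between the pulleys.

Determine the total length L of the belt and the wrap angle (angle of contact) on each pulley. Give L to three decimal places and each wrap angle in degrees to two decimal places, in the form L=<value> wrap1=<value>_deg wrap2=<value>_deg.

crossed belt: β = asin((r1+r2)/C) = asin(33/44) = 48.5904°
wrap1 = wrap2 = π + 2β = 277.1808°
tangent length = C·cosβ = 29.1033
L = (r1+r2)·wrap + 2·C·cosβ = 33·4.8377 + 2·29.1033 = 217.8512

L=217.851 wrap1=277.18_deg wrap2=277.18_deg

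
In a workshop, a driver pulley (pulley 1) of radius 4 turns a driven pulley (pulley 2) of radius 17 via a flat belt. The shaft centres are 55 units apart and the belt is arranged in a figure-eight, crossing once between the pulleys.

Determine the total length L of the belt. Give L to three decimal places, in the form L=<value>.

crossed belt: β = asin((r1+r2)/C) = asin(21/55) = 22.4464°
wrap1 = wrap2 = π + 2β = 224.8927°
tangent length = C·cosβ = 50.8331
L = (r1+r2)·wrap + 2·C·cosβ = 21·3.9251 + 2·50.8331 = 184.0936

L=184.094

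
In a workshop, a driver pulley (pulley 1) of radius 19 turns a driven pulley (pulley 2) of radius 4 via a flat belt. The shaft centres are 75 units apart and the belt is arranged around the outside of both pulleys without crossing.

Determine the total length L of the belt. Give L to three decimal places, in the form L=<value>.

L=225.267

open belt: β = asin((r2−r1)/C) = asin(-15/75) = -11.5370°
wrap1 = π − 2β = 203.0739°
wrap2 = π + 2β = 156.9261°
tangent length = C·cosβ = 73.4847
L = r1·wrap1 + r2·wrap2 + 2·C·cosβ = 19·3.5443 + 4·2.7389 + 2·73.4847 = 225.2668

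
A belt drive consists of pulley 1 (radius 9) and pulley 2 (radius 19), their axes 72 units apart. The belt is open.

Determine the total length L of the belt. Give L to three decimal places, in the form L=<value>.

L=233.356

open belt: β = asin((r2−r1)/C) = asin(10/72) = 7.9836°
wrap1 = π − 2β = 164.0329°
wrap2 = π + 2β = 195.9671°
tangent length = C·cosβ = 71.3022
L = r1·wrap1 + r2·wrap2 + 2·C·cosβ = 9·2.8629 + 19·3.4203 + 2·71.3022 = 233.3557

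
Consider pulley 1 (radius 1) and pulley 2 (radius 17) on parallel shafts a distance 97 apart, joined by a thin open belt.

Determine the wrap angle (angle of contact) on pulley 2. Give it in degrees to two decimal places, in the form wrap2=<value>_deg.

open belt: β = asin((r2−r1)/C) = asin(16/97) = 9.4942°
wrap1 = π − 2β = 161.0115°
wrap2 = π + 2β = 198.9885°

wrap2=198.99_deg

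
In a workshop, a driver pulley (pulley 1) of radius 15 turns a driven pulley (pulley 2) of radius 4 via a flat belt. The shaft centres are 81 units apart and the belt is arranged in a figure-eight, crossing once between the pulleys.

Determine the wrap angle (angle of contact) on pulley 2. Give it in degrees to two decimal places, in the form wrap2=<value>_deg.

wrap2=207.13_deg

crossed belt: β = asin((r1+r2)/C) = asin(19/81) = 13.5662°
wrap1 = wrap2 = π + 2β = 207.1323°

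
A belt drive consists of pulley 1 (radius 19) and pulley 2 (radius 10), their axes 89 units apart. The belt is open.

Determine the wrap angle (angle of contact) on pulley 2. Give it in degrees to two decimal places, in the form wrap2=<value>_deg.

open belt: β = asin((r2−r1)/C) = asin(-9/89) = -5.8039°
wrap1 = π − 2β = 191.6078°
wrap2 = π + 2β = 168.3922°

wrap2=168.39_deg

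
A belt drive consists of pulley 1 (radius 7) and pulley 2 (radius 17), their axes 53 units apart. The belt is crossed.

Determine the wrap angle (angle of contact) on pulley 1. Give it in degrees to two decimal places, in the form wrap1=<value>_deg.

crossed belt: β = asin((r1+r2)/C) = asin(24/53) = 26.9254°
wrap1 = wrap2 = π + 2β = 233.8508°

wrap1=233.85_deg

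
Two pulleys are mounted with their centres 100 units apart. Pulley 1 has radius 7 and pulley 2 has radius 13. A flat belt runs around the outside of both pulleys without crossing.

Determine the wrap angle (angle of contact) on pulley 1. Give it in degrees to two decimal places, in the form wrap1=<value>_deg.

wrap1=173.12_deg

open belt: β = asin((r2−r1)/C) = asin(6/100) = 3.4398°
wrap1 = π − 2β = 173.1204°
wrap2 = π + 2β = 186.8796°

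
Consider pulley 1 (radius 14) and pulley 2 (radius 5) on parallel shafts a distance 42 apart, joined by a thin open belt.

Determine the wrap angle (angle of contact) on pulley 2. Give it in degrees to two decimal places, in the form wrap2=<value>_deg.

open belt: β = asin((r2−r1)/C) = asin(-9/42) = -12.3736°
wrap1 = π − 2β = 204.7473°
wrap2 = π + 2β = 155.2527°

wrap2=155.25_deg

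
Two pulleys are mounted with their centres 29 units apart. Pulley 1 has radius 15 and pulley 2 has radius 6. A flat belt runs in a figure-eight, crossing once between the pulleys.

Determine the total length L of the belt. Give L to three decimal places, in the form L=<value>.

L=139.984

crossed belt: β = asin((r1+r2)/C) = asin(21/29) = 46.3972°
wrap1 = wrap2 = π + 2β = 272.7944°
tangent length = C·cosβ = 20.0000
L = (r1+r2)·wrap + 2·C·cosβ = 21·4.7612 + 2·20.0000 = 139.9844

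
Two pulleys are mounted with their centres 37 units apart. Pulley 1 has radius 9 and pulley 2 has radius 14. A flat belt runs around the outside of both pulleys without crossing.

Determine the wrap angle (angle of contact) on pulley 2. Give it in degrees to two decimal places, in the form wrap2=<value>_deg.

wrap2=195.53_deg

open belt: β = asin((r2−r1)/C) = asin(5/37) = 7.7664°
wrap1 = π − 2β = 164.4671°
wrap2 = π + 2β = 195.5329°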